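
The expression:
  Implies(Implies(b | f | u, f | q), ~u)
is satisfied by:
  {q: False, u: False, f: False}
  {f: True, q: False, u: False}
  {q: True, f: False, u: False}
  {f: True, q: True, u: False}
  {u: True, f: False, q: False}


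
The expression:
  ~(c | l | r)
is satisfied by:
  {r: False, l: False, c: False}


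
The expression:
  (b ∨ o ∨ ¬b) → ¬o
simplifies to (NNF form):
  ¬o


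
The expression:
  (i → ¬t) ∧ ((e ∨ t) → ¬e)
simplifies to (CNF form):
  ¬e ∧ (¬i ∨ ¬t)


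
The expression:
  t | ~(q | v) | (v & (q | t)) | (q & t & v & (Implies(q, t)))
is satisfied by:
  {t: True, v: False, q: False}
  {q: True, t: True, v: False}
  {t: True, v: True, q: False}
  {q: True, t: True, v: True}
  {q: False, v: False, t: False}
  {q: True, v: True, t: False}


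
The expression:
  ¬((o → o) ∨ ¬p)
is never true.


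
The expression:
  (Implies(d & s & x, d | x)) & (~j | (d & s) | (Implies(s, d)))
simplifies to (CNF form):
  d | ~j | ~s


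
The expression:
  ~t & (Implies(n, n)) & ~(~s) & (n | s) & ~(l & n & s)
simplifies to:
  s & ~t & (~l | ~n)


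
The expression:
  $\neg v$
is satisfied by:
  {v: False}


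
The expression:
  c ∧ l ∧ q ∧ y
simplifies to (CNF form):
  c ∧ l ∧ q ∧ y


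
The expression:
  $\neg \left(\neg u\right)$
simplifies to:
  $u$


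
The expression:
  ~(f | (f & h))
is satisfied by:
  {f: False}


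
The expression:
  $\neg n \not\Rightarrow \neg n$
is never true.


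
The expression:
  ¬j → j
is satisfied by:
  {j: True}


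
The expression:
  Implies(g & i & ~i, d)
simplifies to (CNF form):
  True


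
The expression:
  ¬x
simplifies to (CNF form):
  ¬x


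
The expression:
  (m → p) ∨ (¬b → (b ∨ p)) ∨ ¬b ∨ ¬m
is always true.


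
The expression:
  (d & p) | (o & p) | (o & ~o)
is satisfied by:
  {p: True, d: True, o: True}
  {p: True, d: True, o: False}
  {p: True, o: True, d: False}


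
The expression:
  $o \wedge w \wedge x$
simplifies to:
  $o \wedge w \wedge x$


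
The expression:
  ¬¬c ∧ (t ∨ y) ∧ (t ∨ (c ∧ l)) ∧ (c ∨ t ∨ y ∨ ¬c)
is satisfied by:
  {c: True, t: True, l: True, y: True}
  {c: True, t: True, l: True, y: False}
  {c: True, t: True, y: True, l: False}
  {c: True, t: True, y: False, l: False}
  {c: True, l: True, y: True, t: False}


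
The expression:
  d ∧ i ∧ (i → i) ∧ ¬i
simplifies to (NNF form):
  False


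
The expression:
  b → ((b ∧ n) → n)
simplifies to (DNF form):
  True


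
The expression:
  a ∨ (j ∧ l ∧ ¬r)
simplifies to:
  a ∨ (j ∧ l ∧ ¬r)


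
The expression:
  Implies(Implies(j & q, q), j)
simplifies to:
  j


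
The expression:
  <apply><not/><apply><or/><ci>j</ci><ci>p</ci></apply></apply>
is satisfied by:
  {p: False, j: False}


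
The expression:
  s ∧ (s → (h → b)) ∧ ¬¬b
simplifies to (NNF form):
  b ∧ s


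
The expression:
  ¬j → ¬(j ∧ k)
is always true.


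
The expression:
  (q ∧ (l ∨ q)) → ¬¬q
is always true.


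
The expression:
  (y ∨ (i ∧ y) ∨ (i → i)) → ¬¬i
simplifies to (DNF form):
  i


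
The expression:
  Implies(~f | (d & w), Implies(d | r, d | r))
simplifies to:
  True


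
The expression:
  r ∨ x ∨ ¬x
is always true.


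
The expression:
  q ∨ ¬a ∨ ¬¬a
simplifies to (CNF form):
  True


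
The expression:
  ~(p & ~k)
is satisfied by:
  {k: True, p: False}
  {p: False, k: False}
  {p: True, k: True}


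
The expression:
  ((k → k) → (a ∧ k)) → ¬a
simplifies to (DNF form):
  ¬a ∨ ¬k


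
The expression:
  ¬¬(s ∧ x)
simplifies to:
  s ∧ x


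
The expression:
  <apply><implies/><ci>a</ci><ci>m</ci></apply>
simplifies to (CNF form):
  <apply><or/><ci>m</ci><apply><not/><ci>a</ci></apply></apply>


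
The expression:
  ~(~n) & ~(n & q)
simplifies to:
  n & ~q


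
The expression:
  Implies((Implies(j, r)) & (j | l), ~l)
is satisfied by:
  {j: True, r: False, l: False}
  {r: False, l: False, j: False}
  {j: True, r: True, l: False}
  {r: True, j: False, l: False}
  {l: True, j: True, r: False}


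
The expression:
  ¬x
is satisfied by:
  {x: False}


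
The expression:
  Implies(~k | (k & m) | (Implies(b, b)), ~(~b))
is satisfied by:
  {b: True}


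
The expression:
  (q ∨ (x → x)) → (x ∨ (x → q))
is always true.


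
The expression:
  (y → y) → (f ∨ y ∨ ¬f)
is always true.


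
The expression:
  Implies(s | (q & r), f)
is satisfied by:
  {f: True, q: False, s: False, r: False}
  {r: True, f: True, q: False, s: False}
  {f: True, q: True, s: False, r: False}
  {r: True, f: True, q: True, s: False}
  {f: True, s: True, q: False, r: False}
  {f: True, s: True, r: True, q: False}
  {f: True, s: True, q: True, r: False}
  {r: True, f: True, s: True, q: True}
  {r: False, q: False, s: False, f: False}
  {r: True, q: False, s: False, f: False}
  {q: True, r: False, s: False, f: False}


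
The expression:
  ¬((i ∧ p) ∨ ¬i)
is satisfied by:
  {i: True, p: False}


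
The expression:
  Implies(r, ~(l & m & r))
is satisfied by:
  {l: False, m: False, r: False}
  {r: True, l: False, m: False}
  {m: True, l: False, r: False}
  {r: True, m: True, l: False}
  {l: True, r: False, m: False}
  {r: True, l: True, m: False}
  {m: True, l: True, r: False}


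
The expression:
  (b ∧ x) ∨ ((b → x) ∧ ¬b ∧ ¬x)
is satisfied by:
  {b: False, x: False}
  {x: True, b: True}


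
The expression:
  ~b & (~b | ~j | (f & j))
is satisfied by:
  {b: False}


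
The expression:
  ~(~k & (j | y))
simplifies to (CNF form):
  (k | ~j) & (k | ~y)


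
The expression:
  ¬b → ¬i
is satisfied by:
  {b: True, i: False}
  {i: False, b: False}
  {i: True, b: True}


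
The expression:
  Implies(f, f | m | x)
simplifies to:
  True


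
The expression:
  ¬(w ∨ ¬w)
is never true.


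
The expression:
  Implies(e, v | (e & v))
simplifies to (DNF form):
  v | ~e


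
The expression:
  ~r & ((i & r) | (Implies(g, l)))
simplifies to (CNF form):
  ~r & (l | ~g)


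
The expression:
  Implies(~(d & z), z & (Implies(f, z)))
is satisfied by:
  {z: True}


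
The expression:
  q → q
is always true.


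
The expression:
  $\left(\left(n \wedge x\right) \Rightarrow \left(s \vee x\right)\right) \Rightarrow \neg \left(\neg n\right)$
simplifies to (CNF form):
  $n$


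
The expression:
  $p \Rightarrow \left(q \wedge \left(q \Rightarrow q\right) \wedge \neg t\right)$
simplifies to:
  $\left(q \wedge \neg t\right) \vee \neg p$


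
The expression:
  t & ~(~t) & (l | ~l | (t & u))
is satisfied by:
  {t: True}


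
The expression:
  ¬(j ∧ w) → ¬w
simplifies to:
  j ∨ ¬w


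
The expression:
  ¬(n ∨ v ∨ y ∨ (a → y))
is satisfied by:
  {a: True, n: False, v: False, y: False}


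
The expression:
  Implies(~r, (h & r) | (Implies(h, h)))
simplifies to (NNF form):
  True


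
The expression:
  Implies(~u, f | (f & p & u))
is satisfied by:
  {u: True, f: True}
  {u: True, f: False}
  {f: True, u: False}


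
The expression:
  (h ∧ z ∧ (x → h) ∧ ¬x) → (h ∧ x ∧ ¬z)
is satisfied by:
  {x: True, h: False, z: False}
  {h: False, z: False, x: False}
  {x: True, z: True, h: False}
  {z: True, h: False, x: False}
  {x: True, h: True, z: False}
  {h: True, x: False, z: False}
  {x: True, z: True, h: True}


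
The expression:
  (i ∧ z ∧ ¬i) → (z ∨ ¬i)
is always true.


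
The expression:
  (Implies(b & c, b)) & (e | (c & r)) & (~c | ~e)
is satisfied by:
  {e: True, r: True, c: False}
  {e: True, r: False, c: False}
  {c: True, r: True, e: False}


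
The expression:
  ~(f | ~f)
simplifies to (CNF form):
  False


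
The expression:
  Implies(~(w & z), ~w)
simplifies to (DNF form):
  z | ~w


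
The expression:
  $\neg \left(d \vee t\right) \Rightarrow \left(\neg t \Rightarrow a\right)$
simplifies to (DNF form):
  $a \vee d \vee t$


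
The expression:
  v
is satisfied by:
  {v: True}


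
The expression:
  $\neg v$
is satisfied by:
  {v: False}


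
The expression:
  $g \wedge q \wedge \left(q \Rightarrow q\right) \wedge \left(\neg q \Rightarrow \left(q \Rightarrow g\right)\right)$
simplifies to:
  $g \wedge q$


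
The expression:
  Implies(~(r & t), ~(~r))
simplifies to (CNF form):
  r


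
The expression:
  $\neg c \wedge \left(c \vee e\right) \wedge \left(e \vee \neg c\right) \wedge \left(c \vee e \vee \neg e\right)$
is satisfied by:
  {e: True, c: False}


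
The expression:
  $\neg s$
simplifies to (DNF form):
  $\neg s$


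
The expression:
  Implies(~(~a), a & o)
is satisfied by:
  {o: True, a: False}
  {a: False, o: False}
  {a: True, o: True}


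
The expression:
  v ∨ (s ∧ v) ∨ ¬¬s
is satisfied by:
  {v: True, s: True}
  {v: True, s: False}
  {s: True, v: False}


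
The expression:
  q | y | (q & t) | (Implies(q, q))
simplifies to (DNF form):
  True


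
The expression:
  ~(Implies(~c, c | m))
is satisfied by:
  {c: False, m: False}


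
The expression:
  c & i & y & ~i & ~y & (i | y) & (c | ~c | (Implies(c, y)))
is never true.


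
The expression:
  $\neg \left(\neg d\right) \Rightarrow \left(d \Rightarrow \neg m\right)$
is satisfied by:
  {m: False, d: False}
  {d: True, m: False}
  {m: True, d: False}


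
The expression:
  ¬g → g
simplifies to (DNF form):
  g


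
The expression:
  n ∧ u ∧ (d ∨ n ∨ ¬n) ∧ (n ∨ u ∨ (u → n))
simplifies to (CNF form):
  n ∧ u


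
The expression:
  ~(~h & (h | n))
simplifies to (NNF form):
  h | ~n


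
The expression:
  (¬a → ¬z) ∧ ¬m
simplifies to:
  ¬m ∧ (a ∨ ¬z)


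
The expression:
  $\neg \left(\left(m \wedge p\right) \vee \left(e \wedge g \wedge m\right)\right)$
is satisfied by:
  {g: False, e: False, m: False, p: False}
  {e: True, p: False, g: False, m: False}
  {g: True, p: False, e: False, m: False}
  {e: True, g: True, p: False, m: False}
  {p: True, g: False, e: False, m: False}
  {p: True, e: True, g: False, m: False}
  {p: True, g: True, e: False, m: False}
  {p: True, e: True, g: True, m: False}
  {m: True, p: False, g: False, e: False}
  {m: True, e: True, p: False, g: False}
  {m: True, g: True, p: False, e: False}


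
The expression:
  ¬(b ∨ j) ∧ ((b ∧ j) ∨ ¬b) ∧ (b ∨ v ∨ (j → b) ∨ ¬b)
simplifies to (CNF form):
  ¬b ∧ ¬j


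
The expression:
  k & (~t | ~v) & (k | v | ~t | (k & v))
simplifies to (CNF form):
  k & (~t | ~v)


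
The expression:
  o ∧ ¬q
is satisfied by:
  {o: True, q: False}


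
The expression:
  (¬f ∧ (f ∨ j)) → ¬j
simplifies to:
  f ∨ ¬j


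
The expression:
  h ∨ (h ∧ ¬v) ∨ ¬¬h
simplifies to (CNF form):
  h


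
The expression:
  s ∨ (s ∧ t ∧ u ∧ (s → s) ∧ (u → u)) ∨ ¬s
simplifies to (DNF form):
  True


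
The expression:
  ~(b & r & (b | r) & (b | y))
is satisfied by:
  {b: False, r: False}
  {r: True, b: False}
  {b: True, r: False}


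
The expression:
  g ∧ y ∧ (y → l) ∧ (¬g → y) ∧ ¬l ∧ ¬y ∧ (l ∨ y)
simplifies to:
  False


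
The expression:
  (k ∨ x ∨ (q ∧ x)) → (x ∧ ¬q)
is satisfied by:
  {q: False, k: False, x: False}
  {x: True, q: False, k: False}
  {x: True, k: True, q: False}
  {q: True, k: False, x: False}


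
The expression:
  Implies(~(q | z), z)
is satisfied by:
  {q: True, z: True}
  {q: True, z: False}
  {z: True, q: False}


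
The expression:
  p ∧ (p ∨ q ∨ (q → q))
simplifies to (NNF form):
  p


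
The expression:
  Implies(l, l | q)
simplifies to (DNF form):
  True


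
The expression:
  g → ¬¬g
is always true.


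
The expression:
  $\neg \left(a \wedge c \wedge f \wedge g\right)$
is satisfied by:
  {g: False, c: False, a: False, f: False}
  {f: True, g: False, c: False, a: False}
  {a: True, g: False, c: False, f: False}
  {f: True, a: True, g: False, c: False}
  {c: True, f: False, g: False, a: False}
  {f: True, c: True, g: False, a: False}
  {a: True, c: True, f: False, g: False}
  {f: True, a: True, c: True, g: False}
  {g: True, a: False, c: False, f: False}
  {f: True, g: True, a: False, c: False}
  {a: True, g: True, f: False, c: False}
  {f: True, a: True, g: True, c: False}
  {c: True, g: True, a: False, f: False}
  {f: True, c: True, g: True, a: False}
  {a: True, c: True, g: True, f: False}


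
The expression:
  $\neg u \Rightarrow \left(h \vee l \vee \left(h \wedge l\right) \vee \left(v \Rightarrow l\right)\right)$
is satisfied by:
  {h: True, u: True, l: True, v: False}
  {h: True, u: True, v: False, l: False}
  {h: True, l: True, v: False, u: False}
  {h: True, v: False, l: False, u: False}
  {u: True, l: True, v: False, h: False}
  {u: True, v: False, l: False, h: False}
  {l: True, u: False, v: False, h: False}
  {u: False, v: False, l: False, h: False}
  {u: True, h: True, v: True, l: True}
  {u: True, h: True, v: True, l: False}
  {h: True, v: True, l: True, u: False}
  {h: True, v: True, u: False, l: False}
  {l: True, v: True, u: True, h: False}
  {v: True, u: True, h: False, l: False}
  {v: True, l: True, h: False, u: False}


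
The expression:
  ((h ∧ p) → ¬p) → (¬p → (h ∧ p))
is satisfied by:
  {p: True}


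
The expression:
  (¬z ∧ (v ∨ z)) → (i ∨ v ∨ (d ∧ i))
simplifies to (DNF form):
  True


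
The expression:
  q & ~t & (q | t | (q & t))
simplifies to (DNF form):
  q & ~t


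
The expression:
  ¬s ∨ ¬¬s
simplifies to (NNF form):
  True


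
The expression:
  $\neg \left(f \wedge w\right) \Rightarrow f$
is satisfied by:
  {f: True}


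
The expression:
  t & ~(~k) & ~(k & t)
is never true.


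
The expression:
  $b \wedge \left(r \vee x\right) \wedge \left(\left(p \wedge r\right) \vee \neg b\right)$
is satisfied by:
  {r: True, p: True, b: True}


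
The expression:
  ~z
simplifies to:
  ~z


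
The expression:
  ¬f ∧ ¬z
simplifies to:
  ¬f ∧ ¬z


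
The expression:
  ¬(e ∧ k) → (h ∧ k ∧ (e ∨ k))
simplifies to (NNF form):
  k ∧ (e ∨ h)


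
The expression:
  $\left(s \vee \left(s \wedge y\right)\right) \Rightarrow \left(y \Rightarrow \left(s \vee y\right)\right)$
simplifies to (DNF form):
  $\text{True}$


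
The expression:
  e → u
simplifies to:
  u ∨ ¬e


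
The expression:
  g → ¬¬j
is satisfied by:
  {j: True, g: False}
  {g: False, j: False}
  {g: True, j: True}


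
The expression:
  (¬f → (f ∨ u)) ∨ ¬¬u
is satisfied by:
  {u: True, f: True}
  {u: True, f: False}
  {f: True, u: False}


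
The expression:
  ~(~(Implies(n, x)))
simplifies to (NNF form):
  x | ~n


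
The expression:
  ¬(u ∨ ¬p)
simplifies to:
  p ∧ ¬u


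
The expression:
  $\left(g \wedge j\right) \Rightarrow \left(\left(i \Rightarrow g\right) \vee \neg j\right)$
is always true.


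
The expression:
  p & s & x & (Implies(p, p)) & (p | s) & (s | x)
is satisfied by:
  {p: True, s: True, x: True}


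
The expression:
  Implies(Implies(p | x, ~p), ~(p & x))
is always true.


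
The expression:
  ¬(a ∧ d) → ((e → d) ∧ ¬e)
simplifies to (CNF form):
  (a ∨ ¬e) ∧ (d ∨ ¬e)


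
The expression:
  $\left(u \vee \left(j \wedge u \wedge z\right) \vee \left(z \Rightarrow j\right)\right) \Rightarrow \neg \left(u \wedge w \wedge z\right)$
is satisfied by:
  {w: False, u: False, z: False}
  {z: True, w: False, u: False}
  {u: True, w: False, z: False}
  {z: True, u: True, w: False}
  {w: True, z: False, u: False}
  {z: True, w: True, u: False}
  {u: True, w: True, z: False}


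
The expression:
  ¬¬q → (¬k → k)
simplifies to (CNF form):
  k ∨ ¬q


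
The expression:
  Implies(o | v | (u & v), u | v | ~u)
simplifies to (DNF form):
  True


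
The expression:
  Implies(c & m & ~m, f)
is always true.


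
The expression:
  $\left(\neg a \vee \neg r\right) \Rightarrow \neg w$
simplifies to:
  $\left(a \wedge r\right) \vee \neg w$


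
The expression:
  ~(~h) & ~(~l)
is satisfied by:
  {h: True, l: True}


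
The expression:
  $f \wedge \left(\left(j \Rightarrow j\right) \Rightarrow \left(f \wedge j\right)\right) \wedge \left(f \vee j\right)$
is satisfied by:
  {j: True, f: True}


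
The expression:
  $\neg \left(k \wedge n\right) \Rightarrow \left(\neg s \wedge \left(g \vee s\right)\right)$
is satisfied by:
  {k: True, g: True, n: True, s: False}
  {k: True, g: True, s: False, n: False}
  {k: True, n: True, s: False, g: False}
  {g: True, n: True, s: False, k: False}
  {g: True, s: False, n: False, k: False}
  {k: True, n: True, s: True, g: True}
  {k: True, n: True, s: True, g: False}


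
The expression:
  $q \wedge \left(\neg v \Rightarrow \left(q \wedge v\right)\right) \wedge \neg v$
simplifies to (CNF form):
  $\text{False}$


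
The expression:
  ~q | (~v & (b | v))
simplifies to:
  ~q | (b & ~v)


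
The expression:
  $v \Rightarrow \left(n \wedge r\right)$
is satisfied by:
  {r: True, n: True, v: False}
  {r: True, n: False, v: False}
  {n: True, r: False, v: False}
  {r: False, n: False, v: False}
  {r: True, v: True, n: True}


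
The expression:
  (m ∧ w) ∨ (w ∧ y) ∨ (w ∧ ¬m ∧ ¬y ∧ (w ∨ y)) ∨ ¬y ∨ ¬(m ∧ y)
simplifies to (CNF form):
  w ∨ ¬m ∨ ¬y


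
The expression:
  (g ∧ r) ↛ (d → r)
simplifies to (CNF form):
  False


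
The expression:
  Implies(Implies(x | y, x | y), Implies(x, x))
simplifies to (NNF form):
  True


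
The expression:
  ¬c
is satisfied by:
  {c: False}


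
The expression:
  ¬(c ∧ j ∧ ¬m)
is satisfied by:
  {m: True, c: False, j: False}
  {c: False, j: False, m: False}
  {j: True, m: True, c: False}
  {j: True, c: False, m: False}
  {m: True, c: True, j: False}
  {c: True, m: False, j: False}
  {j: True, c: True, m: True}


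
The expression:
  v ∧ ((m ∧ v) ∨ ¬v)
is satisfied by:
  {m: True, v: True}


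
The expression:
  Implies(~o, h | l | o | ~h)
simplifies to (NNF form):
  True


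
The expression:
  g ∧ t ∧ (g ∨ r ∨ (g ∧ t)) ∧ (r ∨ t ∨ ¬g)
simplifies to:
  g ∧ t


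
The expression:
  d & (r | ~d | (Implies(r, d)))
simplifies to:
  d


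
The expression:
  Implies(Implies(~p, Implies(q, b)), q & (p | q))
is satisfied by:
  {q: True}


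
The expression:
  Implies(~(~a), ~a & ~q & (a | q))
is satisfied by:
  {a: False}


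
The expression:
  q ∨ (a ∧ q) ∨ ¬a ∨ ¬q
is always true.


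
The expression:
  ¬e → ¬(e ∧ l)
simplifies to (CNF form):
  True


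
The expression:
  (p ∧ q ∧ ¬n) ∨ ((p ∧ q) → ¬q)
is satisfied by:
  {p: False, q: False, n: False}
  {n: True, p: False, q: False}
  {q: True, p: False, n: False}
  {n: True, q: True, p: False}
  {p: True, n: False, q: False}
  {n: True, p: True, q: False}
  {q: True, p: True, n: False}


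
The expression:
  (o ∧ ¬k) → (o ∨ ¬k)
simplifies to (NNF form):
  True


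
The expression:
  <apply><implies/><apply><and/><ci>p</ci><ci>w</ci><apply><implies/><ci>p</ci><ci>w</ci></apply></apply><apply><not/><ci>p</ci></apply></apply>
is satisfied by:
  {p: False, w: False}
  {w: True, p: False}
  {p: True, w: False}


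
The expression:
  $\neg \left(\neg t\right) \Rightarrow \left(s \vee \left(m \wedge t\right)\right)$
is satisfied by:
  {m: True, s: True, t: False}
  {m: True, s: False, t: False}
  {s: True, m: False, t: False}
  {m: False, s: False, t: False}
  {m: True, t: True, s: True}
  {m: True, t: True, s: False}
  {t: True, s: True, m: False}


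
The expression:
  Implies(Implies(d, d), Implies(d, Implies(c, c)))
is always true.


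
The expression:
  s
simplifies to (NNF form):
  s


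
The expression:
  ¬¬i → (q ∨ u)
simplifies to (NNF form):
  q ∨ u ∨ ¬i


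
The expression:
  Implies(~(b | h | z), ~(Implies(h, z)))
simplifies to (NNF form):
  b | h | z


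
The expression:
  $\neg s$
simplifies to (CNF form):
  $\neg s$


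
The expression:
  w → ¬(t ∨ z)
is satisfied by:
  {z: False, w: False, t: False}
  {t: True, z: False, w: False}
  {z: True, t: False, w: False}
  {t: True, z: True, w: False}
  {w: True, t: False, z: False}


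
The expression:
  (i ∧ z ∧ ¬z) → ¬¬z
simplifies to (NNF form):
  True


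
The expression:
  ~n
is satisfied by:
  {n: False}


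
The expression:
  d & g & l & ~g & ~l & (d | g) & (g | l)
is never true.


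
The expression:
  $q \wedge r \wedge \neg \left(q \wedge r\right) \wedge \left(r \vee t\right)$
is never true.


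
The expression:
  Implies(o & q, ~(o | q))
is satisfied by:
  {o: False, q: False}
  {q: True, o: False}
  {o: True, q: False}


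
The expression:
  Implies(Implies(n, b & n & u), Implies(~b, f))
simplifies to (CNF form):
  b | f | n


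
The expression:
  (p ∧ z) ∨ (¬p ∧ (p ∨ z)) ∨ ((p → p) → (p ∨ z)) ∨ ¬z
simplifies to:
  True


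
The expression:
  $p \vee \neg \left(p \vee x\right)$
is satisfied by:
  {p: True, x: False}
  {x: False, p: False}
  {x: True, p: True}


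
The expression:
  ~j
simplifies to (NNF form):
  ~j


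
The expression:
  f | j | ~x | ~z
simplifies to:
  f | j | ~x | ~z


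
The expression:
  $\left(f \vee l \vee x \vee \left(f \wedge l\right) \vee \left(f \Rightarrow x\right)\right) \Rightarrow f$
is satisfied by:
  {f: True}


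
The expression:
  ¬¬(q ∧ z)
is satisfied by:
  {z: True, q: True}


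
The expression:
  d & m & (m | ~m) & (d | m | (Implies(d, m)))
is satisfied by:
  {m: True, d: True}


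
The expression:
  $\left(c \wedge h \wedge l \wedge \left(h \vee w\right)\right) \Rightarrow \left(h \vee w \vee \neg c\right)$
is always true.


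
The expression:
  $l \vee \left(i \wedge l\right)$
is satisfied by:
  {l: True}


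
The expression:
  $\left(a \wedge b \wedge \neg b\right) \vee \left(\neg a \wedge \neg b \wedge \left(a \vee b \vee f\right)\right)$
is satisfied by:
  {f: True, b: False, a: False}


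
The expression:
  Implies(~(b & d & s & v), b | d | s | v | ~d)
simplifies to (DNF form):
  True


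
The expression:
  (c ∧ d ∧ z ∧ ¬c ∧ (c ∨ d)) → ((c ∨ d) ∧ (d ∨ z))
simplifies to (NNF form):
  True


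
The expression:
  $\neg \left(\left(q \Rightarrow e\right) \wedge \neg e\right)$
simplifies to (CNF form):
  $e \vee q$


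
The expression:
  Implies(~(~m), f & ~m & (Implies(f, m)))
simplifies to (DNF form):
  ~m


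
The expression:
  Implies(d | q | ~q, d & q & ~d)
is never true.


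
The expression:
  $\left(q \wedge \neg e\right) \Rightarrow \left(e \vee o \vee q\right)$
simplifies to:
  $\text{True}$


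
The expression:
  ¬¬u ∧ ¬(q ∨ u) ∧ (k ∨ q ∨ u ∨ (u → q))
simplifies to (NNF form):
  False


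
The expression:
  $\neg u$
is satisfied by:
  {u: False}


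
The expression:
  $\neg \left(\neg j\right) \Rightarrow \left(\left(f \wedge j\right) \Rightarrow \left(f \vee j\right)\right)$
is always true.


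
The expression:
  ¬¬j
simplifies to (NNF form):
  j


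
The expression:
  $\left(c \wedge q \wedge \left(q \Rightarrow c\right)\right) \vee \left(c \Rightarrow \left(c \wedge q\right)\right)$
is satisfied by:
  {q: True, c: False}
  {c: False, q: False}
  {c: True, q: True}


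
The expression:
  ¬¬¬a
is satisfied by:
  {a: False}


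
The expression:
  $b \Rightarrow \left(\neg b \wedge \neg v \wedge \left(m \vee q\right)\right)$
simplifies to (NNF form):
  $\neg b$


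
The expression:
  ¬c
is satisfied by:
  {c: False}


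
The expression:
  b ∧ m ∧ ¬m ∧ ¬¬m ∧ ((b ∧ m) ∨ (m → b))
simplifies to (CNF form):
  False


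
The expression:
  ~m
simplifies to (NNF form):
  ~m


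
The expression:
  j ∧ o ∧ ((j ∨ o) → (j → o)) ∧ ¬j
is never true.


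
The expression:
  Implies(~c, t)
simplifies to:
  c | t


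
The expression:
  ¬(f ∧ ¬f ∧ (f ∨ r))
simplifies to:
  True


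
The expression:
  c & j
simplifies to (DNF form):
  c & j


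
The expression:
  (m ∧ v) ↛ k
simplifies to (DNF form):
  m ∧ v ∧ ¬k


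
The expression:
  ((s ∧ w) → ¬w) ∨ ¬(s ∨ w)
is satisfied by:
  {s: False, w: False}
  {w: True, s: False}
  {s: True, w: False}


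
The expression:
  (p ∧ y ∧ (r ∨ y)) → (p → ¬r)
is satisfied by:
  {p: False, y: False, r: False}
  {r: True, p: False, y: False}
  {y: True, p: False, r: False}
  {r: True, y: True, p: False}
  {p: True, r: False, y: False}
  {r: True, p: True, y: False}
  {y: True, p: True, r: False}


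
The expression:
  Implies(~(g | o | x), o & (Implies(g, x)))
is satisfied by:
  {x: True, o: True, g: True}
  {x: True, o: True, g: False}
  {x: True, g: True, o: False}
  {x: True, g: False, o: False}
  {o: True, g: True, x: False}
  {o: True, g: False, x: False}
  {g: True, o: False, x: False}


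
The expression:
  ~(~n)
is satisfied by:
  {n: True}


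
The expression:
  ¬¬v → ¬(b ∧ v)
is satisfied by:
  {v: False, b: False}
  {b: True, v: False}
  {v: True, b: False}


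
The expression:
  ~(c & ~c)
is always true.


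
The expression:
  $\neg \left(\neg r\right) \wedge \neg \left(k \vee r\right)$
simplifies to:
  $\text{False}$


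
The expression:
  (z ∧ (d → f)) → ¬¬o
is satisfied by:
  {d: True, o: True, f: False, z: False}
  {o: True, f: False, z: False, d: False}
  {d: True, o: True, f: True, z: False}
  {o: True, f: True, z: False, d: False}
  {d: True, f: False, z: False, o: False}
  {d: False, f: False, z: False, o: False}
  {d: True, f: True, z: False, o: False}
  {f: True, d: False, z: False, o: False}
  {d: True, z: True, o: True, f: False}
  {z: True, o: True, d: False, f: False}
  {d: True, z: True, o: True, f: True}
  {z: True, o: True, f: True, d: False}
  {z: True, d: True, o: False, f: False}


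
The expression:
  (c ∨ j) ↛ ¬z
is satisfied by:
  {z: True, c: True, j: True}
  {z: True, c: True, j: False}
  {z: True, j: True, c: False}


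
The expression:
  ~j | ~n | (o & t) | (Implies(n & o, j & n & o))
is always true.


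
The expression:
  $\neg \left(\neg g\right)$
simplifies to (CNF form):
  $g$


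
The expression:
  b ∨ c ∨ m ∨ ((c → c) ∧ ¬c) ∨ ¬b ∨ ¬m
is always true.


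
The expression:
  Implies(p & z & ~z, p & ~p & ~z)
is always true.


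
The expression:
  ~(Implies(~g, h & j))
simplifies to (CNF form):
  ~g & (~h | ~j)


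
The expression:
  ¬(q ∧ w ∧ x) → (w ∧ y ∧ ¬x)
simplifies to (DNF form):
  (q ∧ w ∧ x) ∨ (q ∧ w ∧ y) ∨ (w ∧ x ∧ ¬x) ∨ (w ∧ y ∧ ¬x)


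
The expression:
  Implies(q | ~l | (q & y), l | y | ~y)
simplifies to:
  True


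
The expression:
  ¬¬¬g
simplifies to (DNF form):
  ¬g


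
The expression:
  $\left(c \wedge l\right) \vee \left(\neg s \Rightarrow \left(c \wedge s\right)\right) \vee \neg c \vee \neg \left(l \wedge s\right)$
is always true.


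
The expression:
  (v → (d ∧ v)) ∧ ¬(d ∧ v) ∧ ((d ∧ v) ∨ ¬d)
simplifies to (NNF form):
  ¬d ∧ ¬v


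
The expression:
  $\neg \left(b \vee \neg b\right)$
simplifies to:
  $\text{False}$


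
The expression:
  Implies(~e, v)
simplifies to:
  e | v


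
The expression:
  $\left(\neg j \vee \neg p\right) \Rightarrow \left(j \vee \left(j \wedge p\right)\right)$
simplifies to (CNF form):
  $j$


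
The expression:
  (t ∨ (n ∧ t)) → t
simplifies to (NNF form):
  True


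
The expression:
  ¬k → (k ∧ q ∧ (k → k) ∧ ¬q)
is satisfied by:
  {k: True}


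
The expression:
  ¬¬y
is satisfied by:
  {y: True}


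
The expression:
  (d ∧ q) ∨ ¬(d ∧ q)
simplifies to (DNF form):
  True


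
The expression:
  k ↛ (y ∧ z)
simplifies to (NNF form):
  k ∧ (¬y ∨ ¬z)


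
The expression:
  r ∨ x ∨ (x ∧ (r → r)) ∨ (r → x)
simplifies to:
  True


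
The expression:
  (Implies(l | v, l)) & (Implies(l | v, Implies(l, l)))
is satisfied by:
  {l: True, v: False}
  {v: False, l: False}
  {v: True, l: True}


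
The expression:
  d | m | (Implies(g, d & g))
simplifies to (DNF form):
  d | m | ~g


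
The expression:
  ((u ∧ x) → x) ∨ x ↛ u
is always true.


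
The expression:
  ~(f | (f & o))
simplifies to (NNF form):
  ~f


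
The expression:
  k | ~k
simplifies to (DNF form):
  True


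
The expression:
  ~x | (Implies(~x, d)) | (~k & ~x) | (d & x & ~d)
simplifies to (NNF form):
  True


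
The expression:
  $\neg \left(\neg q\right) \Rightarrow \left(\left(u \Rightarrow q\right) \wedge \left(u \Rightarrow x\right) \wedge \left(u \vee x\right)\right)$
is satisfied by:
  {x: True, q: False}
  {q: False, x: False}
  {q: True, x: True}


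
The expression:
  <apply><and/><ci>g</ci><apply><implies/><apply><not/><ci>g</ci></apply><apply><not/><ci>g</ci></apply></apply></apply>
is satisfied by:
  {g: True}


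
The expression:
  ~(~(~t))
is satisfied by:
  {t: False}


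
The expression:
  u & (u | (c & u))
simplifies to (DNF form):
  u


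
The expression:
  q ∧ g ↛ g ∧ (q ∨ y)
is never true.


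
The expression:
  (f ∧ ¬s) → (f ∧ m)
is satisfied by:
  {m: True, s: True, f: False}
  {m: True, s: False, f: False}
  {s: True, m: False, f: False}
  {m: False, s: False, f: False}
  {f: True, m: True, s: True}
  {f: True, m: True, s: False}
  {f: True, s: True, m: False}


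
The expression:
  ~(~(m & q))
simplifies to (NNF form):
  m & q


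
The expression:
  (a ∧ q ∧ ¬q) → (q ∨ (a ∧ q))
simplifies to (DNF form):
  True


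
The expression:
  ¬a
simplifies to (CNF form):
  ¬a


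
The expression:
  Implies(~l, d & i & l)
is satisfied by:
  {l: True}


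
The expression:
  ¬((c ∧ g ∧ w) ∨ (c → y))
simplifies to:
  c ∧ ¬y ∧ (¬g ∨ ¬w)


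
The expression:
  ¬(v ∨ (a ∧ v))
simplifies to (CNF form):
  ¬v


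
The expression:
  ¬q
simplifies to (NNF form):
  ¬q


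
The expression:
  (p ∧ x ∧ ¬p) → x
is always true.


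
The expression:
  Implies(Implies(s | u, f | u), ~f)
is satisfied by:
  {f: False}


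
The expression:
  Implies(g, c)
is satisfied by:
  {c: True, g: False}
  {g: False, c: False}
  {g: True, c: True}


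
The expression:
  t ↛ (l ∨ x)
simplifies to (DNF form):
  t ∧ ¬l ∧ ¬x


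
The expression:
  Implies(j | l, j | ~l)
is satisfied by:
  {j: True, l: False}
  {l: False, j: False}
  {l: True, j: True}


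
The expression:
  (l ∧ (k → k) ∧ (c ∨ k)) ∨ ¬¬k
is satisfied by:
  {k: True, l: True, c: True}
  {k: True, l: True, c: False}
  {k: True, c: True, l: False}
  {k: True, c: False, l: False}
  {l: True, c: True, k: False}


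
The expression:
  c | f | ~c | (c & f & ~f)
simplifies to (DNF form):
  True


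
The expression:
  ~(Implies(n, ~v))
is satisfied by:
  {n: True, v: True}


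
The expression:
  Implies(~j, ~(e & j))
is always true.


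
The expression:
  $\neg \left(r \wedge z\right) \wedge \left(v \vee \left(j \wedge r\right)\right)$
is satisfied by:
  {v: True, j: True, z: False, r: False}
  {v: True, z: False, r: False, j: False}
  {v: True, j: True, r: True, z: False}
  {v: True, r: True, z: False, j: False}
  {v: True, j: True, z: True, r: False}
  {v: True, z: True, r: False, j: False}
  {j: True, r: True, z: False, v: False}


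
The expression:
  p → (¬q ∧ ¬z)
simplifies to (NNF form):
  (¬q ∧ ¬z) ∨ ¬p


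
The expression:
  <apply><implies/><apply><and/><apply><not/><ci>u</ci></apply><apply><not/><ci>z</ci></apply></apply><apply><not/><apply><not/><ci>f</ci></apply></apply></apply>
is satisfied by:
  {z: True, u: True, f: True}
  {z: True, u: True, f: False}
  {z: True, f: True, u: False}
  {z: True, f: False, u: False}
  {u: True, f: True, z: False}
  {u: True, f: False, z: False}
  {f: True, u: False, z: False}


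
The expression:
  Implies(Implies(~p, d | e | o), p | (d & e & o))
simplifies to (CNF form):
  (d | p | ~d) & (d | p | ~e) & (d | p | ~o) & (e | p | ~d) & (e | p | ~e) & (e | p | ~o) & (o | p | ~d) & (o | p | ~e) & (o | p | ~o)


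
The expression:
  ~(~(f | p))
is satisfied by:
  {p: True, f: True}
  {p: True, f: False}
  {f: True, p: False}


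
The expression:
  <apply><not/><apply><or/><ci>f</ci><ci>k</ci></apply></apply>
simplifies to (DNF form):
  <apply><and/><apply><not/><ci>f</ci></apply><apply><not/><ci>k</ci></apply></apply>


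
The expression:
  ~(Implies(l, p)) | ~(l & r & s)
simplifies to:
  ~l | ~p | ~r | ~s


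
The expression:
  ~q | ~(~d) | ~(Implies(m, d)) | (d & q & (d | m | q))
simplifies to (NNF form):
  d | m | ~q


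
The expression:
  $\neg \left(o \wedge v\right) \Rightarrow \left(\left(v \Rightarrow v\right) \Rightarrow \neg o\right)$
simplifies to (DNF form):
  $v \vee \neg o$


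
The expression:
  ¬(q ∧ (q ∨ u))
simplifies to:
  ¬q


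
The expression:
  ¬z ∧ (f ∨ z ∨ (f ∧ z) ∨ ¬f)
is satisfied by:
  {z: False}


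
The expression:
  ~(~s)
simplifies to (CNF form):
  s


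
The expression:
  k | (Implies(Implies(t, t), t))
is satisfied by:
  {k: True, t: True}
  {k: True, t: False}
  {t: True, k: False}


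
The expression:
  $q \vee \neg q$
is always true.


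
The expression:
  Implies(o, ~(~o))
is always true.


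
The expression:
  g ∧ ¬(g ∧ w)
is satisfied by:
  {g: True, w: False}


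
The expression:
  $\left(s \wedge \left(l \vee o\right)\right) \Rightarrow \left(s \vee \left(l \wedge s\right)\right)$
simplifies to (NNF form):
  $\text{True}$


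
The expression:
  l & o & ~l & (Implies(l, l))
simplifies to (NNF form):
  False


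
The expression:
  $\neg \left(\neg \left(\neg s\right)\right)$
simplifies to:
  $\neg s$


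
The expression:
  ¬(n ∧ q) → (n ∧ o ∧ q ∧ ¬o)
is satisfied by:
  {q: True, n: True}


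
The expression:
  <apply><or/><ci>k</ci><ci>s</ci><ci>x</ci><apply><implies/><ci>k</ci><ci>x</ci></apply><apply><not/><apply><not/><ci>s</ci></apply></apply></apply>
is always true.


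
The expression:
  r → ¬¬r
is always true.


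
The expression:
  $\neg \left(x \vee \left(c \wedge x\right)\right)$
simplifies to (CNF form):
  $\neg x$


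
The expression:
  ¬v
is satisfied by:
  {v: False}


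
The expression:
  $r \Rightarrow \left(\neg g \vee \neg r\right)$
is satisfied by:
  {g: False, r: False}
  {r: True, g: False}
  {g: True, r: False}


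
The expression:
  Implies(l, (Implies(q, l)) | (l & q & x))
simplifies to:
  True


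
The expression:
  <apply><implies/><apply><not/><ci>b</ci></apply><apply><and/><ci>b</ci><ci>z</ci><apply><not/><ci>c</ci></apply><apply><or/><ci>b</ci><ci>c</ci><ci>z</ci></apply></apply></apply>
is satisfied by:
  {b: True}


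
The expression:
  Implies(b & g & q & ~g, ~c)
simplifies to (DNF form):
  True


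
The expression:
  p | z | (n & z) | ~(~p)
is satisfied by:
  {z: True, p: True}
  {z: True, p: False}
  {p: True, z: False}


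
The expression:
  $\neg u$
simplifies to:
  $\neg u$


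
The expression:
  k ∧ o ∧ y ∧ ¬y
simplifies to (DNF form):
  False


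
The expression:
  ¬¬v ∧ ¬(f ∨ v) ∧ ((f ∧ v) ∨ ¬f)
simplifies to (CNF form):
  False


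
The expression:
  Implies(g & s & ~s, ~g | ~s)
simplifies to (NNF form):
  True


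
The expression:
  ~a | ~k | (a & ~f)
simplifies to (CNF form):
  ~a | ~f | ~k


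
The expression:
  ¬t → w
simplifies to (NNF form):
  t ∨ w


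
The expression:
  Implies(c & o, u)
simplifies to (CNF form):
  u | ~c | ~o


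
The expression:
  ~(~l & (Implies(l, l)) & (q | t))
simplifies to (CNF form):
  (l | ~q) & (l | ~t)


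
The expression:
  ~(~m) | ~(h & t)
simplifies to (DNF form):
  m | ~h | ~t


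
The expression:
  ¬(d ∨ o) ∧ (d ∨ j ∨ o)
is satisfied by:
  {j: True, d: False, o: False}


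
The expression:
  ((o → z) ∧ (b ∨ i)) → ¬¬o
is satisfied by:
  {o: True, b: False, i: False}
  {i: True, o: True, b: False}
  {o: True, b: True, i: False}
  {i: True, o: True, b: True}
  {i: False, b: False, o: False}


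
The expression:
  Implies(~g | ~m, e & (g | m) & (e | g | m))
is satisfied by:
  {m: True, g: True, e: True}
  {m: True, g: True, e: False}
  {m: True, e: True, g: False}
  {g: True, e: True, m: False}


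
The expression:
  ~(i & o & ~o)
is always true.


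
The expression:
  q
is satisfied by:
  {q: True}


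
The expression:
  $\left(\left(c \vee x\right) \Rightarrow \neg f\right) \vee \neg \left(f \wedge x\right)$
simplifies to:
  $\neg f \vee \neg x$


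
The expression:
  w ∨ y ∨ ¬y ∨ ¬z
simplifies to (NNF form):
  True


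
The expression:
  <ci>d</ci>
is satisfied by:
  {d: True}


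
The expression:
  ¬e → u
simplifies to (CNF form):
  e ∨ u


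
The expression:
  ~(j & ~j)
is always true.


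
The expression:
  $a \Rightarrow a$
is always true.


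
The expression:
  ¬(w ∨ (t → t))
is never true.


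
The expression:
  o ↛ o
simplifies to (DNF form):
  False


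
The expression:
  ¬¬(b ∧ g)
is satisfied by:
  {b: True, g: True}


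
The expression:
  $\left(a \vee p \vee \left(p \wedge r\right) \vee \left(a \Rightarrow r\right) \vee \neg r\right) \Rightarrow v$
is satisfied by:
  {v: True}


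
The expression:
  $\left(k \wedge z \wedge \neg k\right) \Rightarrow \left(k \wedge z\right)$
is always true.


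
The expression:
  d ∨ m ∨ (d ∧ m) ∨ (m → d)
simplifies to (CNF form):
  True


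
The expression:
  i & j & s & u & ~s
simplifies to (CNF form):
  False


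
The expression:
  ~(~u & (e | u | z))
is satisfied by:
  {u: True, z: False, e: False}
  {u: True, e: True, z: False}
  {u: True, z: True, e: False}
  {u: True, e: True, z: True}
  {e: False, z: False, u: False}


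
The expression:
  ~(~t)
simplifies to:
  t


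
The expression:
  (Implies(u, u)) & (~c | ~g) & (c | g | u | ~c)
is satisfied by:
  {g: False, c: False}
  {c: True, g: False}
  {g: True, c: False}


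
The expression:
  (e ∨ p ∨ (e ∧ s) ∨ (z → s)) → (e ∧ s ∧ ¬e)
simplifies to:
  z ∧ ¬e ∧ ¬p ∧ ¬s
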